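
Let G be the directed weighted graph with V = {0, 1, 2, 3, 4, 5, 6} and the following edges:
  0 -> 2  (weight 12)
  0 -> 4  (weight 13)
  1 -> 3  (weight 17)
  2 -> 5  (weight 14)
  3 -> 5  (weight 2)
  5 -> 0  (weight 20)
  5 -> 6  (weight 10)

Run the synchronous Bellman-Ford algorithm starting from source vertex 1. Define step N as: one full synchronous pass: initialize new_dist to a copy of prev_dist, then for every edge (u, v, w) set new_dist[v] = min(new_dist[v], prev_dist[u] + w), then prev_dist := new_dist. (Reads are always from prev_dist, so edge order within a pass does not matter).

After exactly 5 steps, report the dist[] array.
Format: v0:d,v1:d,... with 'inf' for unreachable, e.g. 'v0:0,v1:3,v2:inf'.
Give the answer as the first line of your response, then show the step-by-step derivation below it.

v0:39,v1:0,v2:51,v3:17,v4:52,v5:19,v6:29

step 1: dist = v0:inf,v1:0,v2:inf,v3:17,v4:inf,v5:inf,v6:inf
step 2: dist = v0:inf,v1:0,v2:inf,v3:17,v4:inf,v5:19,v6:inf
step 3: dist = v0:39,v1:0,v2:inf,v3:17,v4:inf,v5:19,v6:29
step 4: dist = v0:39,v1:0,v2:51,v3:17,v4:52,v5:19,v6:29
step 5: dist = v0:39,v1:0,v2:51,v3:17,v4:52,v5:19,v6:29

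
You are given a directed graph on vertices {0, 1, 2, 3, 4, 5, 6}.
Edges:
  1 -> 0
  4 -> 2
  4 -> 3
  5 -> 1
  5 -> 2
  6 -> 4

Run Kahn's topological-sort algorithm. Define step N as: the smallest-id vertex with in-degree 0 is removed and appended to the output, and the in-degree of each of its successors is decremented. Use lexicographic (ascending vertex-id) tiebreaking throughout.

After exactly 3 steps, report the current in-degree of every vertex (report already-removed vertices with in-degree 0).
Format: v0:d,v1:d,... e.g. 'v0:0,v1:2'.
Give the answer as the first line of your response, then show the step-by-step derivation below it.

v0:0,v1:0,v2:1,v3:1,v4:1,v5:0,v6:0

step 1: output 5; order=[5]; indeg=(1,0,1,1,1,0,0)
step 2: output 1; order=[5,1]; indeg=(0,0,1,1,1,0,0)
step 3: output 0; order=[5,1,0]; indeg=(0,0,1,1,1,0,0)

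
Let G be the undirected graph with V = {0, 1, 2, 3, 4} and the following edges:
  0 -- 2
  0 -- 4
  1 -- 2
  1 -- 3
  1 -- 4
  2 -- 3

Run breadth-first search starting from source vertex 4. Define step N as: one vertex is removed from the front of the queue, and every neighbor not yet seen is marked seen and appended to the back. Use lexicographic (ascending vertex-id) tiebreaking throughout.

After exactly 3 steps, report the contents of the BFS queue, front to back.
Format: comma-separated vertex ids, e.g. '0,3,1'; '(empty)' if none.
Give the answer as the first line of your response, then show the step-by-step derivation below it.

2,3

step 1: dequeue 4; queue=[0,1]; order=4
step 2: dequeue 0; queue=[1,2]; order=4,0
step 3: dequeue 1; queue=[2,3]; order=4,0,1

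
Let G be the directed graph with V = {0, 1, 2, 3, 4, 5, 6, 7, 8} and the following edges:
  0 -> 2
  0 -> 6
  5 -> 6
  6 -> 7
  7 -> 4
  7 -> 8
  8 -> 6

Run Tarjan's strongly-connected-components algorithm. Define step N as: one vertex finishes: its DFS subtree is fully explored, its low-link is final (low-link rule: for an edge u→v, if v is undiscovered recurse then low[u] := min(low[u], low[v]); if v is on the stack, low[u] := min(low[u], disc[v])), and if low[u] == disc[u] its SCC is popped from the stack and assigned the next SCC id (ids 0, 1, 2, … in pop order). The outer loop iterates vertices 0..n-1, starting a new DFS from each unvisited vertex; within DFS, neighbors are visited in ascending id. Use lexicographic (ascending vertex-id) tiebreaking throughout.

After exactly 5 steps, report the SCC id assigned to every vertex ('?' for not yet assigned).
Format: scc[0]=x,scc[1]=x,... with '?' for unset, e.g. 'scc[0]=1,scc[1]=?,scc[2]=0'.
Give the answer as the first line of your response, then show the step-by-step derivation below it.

scc[0]=?,scc[1]=?,scc[2]=0,scc[3]=?,scc[4]=1,scc[5]=?,scc[6]=2,scc[7]=2,scc[8]=2

step 1: low=(low[0]=0,low[1]=?,low[2]=1,low[3]=?,low[4]=?,low[5]=?,low[6]=?,low[7]=?,low[8]=?); scc=(scc[0]=?,scc[1]=?,scc[2]=0,scc[3]=?,scc[4]=?,scc[5]=?,scc[6]=?,scc[7]=?,scc[8]=?)
step 2: low=(low[0]=0,low[1]=?,low[2]=1,low[3]=?,low[4]=4,low[5]=?,low[6]=2,low[7]=3,low[8]=?); scc=(scc[0]=?,scc[1]=?,scc[2]=0,scc[3]=?,scc[4]=1,scc[5]=?,scc[6]=?,scc[7]=?,scc[8]=?)
step 3: low=(low[0]=0,low[1]=?,low[2]=1,low[3]=?,low[4]=4,low[5]=?,low[6]=2,low[7]=3,low[8]=2); scc=(scc[0]=?,scc[1]=?,scc[2]=0,scc[3]=?,scc[4]=1,scc[5]=?,scc[6]=?,scc[7]=?,scc[8]=?)
step 4: low=(low[0]=0,low[1]=?,low[2]=1,low[3]=?,low[4]=4,low[5]=?,low[6]=2,low[7]=2,low[8]=2); scc=(scc[0]=?,scc[1]=?,scc[2]=0,scc[3]=?,scc[4]=1,scc[5]=?,scc[6]=?,scc[7]=?,scc[8]=?)
step 5: low=(low[0]=0,low[1]=?,low[2]=1,low[3]=?,low[4]=4,low[5]=?,low[6]=2,low[7]=2,low[8]=2); scc=(scc[0]=?,scc[1]=?,scc[2]=0,scc[3]=?,scc[4]=1,scc[5]=?,scc[6]=2,scc[7]=2,scc[8]=2)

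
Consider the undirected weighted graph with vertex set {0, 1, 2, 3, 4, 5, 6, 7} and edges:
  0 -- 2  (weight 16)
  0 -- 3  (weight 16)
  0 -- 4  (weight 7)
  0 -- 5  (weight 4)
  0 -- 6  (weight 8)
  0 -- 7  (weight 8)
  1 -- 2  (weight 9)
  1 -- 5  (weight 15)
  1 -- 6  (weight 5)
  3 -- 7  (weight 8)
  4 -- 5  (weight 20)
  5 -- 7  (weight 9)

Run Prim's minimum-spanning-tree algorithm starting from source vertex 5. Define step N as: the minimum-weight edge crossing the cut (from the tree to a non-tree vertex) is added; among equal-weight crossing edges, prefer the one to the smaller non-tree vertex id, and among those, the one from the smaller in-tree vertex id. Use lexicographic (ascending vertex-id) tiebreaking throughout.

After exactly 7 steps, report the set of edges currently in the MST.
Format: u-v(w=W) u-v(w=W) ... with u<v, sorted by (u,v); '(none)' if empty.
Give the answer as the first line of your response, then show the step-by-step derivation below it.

0-4(w=7) 0-5(w=4) 0-6(w=8) 0-7(w=8) 1-2(w=9) 1-6(w=5) 3-7(w=8)

step 1: add edge 0-5 (w=4); MST = {0-5(w=4)}
step 2: add edge 0-4 (w=7); MST = {0-4(w=7) 0-5(w=4)}
step 3: add edge 0-6 (w=8); MST = {0-4(w=7) 0-5(w=4) 0-6(w=8)}
step 4: add edge 1-6 (w=5); MST = {0-4(w=7) 0-5(w=4) 0-6(w=8) 1-6(w=5)}
step 5: add edge 0-7 (w=8); MST = {0-4(w=7) 0-5(w=4) 0-6(w=8) 0-7(w=8) 1-6(w=5)}
step 6: add edge 3-7 (w=8); MST = {0-4(w=7) 0-5(w=4) 0-6(w=8) 0-7(w=8) 1-6(w=5) 3-7(w=8)}
step 7: add edge 1-2 (w=9); MST = {0-4(w=7) 0-5(w=4) 0-6(w=8) 0-7(w=8) 1-2(w=9) 1-6(w=5) 3-7(w=8)}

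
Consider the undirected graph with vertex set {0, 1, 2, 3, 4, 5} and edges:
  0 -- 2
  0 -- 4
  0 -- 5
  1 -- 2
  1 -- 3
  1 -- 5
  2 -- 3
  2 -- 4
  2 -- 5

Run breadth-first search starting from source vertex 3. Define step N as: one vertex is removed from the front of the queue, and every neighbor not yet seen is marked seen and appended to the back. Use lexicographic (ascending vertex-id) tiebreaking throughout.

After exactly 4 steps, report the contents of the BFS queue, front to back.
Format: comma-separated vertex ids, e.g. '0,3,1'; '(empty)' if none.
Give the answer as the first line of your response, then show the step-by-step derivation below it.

0,4

step 1: dequeue 3; queue=[1,2]; order=3
step 2: dequeue 1; queue=[2,5]; order=3,1
step 3: dequeue 2; queue=[5,0,4]; order=3,1,2
step 4: dequeue 5; queue=[0,4]; order=3,1,2,5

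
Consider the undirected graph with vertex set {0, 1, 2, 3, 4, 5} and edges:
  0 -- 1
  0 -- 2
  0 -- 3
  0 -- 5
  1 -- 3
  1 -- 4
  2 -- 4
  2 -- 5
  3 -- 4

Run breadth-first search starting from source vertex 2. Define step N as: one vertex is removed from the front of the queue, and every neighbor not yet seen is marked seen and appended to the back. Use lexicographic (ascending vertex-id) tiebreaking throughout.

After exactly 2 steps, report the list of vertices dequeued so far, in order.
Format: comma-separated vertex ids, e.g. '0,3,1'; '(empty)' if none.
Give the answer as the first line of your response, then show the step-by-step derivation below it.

2,0

step 1: dequeue 2; queue=[0,4,5]; order=2
step 2: dequeue 0; queue=[4,5,1,3]; order=2,0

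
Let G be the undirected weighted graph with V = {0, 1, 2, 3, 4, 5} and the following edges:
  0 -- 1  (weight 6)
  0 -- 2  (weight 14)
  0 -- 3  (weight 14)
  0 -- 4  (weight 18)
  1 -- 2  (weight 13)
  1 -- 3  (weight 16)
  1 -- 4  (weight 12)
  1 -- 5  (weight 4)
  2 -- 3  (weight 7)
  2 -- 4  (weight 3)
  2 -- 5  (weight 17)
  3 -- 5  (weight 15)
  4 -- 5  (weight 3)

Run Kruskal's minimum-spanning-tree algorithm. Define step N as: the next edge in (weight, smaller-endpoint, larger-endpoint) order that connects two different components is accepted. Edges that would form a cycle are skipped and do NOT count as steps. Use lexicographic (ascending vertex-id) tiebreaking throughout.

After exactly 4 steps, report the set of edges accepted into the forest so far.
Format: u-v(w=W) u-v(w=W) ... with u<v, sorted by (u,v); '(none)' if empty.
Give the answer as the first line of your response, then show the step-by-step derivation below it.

0-1(w=6) 1-5(w=4) 2-4(w=3) 4-5(w=3)

step 1: add edge 2-4 (w=3); MST = {2-4(w=3)}
step 2: add edge 4-5 (w=3); MST = {2-4(w=3) 4-5(w=3)}
step 3: add edge 1-5 (w=4); MST = {1-5(w=4) 2-4(w=3) 4-5(w=3)}
step 4: add edge 0-1 (w=6); MST = {0-1(w=6) 1-5(w=4) 2-4(w=3) 4-5(w=3)}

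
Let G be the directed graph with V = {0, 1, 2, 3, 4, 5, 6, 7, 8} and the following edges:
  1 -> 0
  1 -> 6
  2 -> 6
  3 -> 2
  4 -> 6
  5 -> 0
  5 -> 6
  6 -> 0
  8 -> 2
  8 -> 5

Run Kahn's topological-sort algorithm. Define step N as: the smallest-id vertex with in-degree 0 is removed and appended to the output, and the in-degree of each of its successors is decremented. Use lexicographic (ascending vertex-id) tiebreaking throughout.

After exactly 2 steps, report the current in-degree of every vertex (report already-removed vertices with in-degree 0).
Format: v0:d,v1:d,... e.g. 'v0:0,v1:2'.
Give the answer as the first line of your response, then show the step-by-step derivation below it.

v0:2,v1:0,v2:1,v3:0,v4:0,v5:1,v6:3,v7:0,v8:0

step 1: output 1; order=[1]; indeg=(2,0,2,0,0,1,3,0,0)
step 2: output 3; order=[1,3]; indeg=(2,0,1,0,0,1,3,0,0)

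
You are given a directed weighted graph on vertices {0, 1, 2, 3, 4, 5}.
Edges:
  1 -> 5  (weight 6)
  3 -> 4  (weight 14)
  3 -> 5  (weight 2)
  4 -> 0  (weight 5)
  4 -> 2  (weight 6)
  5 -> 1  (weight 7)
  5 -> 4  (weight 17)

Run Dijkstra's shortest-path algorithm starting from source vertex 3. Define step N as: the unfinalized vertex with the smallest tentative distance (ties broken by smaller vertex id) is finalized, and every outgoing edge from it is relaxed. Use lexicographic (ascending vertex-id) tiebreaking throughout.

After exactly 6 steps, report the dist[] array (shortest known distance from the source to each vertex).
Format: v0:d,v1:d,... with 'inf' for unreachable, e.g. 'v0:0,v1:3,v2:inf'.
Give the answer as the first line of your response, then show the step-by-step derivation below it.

v0:19,v1:9,v2:20,v3:0,v4:14,v5:2

step 1: dist = v0:inf,v1:inf,v2:inf,v3:0,v4:14,v5:2
step 2: dist = v0:inf,v1:9,v2:inf,v3:0,v4:14,v5:2
step 3: dist = v0:inf,v1:9,v2:inf,v3:0,v4:14,v5:2
step 4: dist = v0:19,v1:9,v2:20,v3:0,v4:14,v5:2
step 5: dist = v0:19,v1:9,v2:20,v3:0,v4:14,v5:2
step 6: dist = v0:19,v1:9,v2:20,v3:0,v4:14,v5:2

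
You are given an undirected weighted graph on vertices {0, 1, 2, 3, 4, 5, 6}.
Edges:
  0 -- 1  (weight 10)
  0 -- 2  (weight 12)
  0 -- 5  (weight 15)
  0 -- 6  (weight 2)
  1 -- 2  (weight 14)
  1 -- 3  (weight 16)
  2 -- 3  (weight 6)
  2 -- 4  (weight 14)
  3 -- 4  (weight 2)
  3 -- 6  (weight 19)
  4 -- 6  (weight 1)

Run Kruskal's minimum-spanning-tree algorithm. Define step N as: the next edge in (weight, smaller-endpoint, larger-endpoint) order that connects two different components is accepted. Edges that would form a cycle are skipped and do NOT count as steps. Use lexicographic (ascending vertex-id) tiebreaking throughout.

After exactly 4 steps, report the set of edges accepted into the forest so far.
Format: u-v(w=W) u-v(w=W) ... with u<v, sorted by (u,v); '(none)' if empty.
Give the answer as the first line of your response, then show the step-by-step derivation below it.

0-6(w=2) 2-3(w=6) 3-4(w=2) 4-6(w=1)

step 1: add edge 4-6 (w=1); MST = {4-6(w=1)}
step 2: add edge 0-6 (w=2); MST = {0-6(w=2) 4-6(w=1)}
step 3: add edge 3-4 (w=2); MST = {0-6(w=2) 3-4(w=2) 4-6(w=1)}
step 4: add edge 2-3 (w=6); MST = {0-6(w=2) 2-3(w=6) 3-4(w=2) 4-6(w=1)}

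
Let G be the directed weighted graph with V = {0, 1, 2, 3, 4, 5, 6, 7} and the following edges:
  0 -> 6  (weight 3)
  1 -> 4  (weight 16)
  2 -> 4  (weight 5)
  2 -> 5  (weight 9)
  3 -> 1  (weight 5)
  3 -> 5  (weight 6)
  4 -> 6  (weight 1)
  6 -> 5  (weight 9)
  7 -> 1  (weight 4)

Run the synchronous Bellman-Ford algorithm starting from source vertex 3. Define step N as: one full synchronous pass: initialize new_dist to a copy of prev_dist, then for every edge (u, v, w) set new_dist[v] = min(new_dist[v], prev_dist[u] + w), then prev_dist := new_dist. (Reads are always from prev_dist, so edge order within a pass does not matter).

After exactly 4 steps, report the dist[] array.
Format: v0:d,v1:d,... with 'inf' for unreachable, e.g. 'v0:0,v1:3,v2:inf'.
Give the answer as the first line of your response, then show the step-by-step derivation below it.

v0:inf,v1:5,v2:inf,v3:0,v4:21,v5:6,v6:22,v7:inf

step 1: dist = v0:inf,v1:5,v2:inf,v3:0,v4:inf,v5:6,v6:inf,v7:inf
step 2: dist = v0:inf,v1:5,v2:inf,v3:0,v4:21,v5:6,v6:inf,v7:inf
step 3: dist = v0:inf,v1:5,v2:inf,v3:0,v4:21,v5:6,v6:22,v7:inf
step 4: dist = v0:inf,v1:5,v2:inf,v3:0,v4:21,v5:6,v6:22,v7:inf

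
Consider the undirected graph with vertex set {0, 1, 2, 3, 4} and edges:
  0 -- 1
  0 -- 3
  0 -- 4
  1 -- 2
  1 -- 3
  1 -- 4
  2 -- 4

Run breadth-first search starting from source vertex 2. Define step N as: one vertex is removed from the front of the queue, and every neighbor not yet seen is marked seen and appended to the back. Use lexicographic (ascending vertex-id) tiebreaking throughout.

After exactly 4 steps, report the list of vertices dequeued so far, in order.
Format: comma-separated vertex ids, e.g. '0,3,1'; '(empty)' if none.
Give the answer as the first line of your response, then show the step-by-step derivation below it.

2,1,4,0

step 1: dequeue 2; queue=[1,4]; order=2
step 2: dequeue 1; queue=[4,0,3]; order=2,1
step 3: dequeue 4; queue=[0,3]; order=2,1,4
step 4: dequeue 0; queue=[3]; order=2,1,4,0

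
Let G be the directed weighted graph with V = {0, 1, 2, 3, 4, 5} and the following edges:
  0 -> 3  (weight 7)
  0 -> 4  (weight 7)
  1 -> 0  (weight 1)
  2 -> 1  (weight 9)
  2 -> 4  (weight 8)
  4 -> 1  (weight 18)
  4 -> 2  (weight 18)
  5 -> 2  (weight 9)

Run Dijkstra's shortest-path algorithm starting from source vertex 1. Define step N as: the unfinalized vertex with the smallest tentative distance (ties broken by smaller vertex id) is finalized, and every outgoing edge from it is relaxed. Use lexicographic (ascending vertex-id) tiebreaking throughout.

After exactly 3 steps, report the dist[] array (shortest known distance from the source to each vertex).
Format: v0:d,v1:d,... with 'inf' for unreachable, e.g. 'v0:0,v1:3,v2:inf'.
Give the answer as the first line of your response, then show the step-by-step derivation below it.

v0:1,v1:0,v2:inf,v3:8,v4:8,v5:inf

step 1: dist = v0:1,v1:0,v2:inf,v3:inf,v4:inf,v5:inf
step 2: dist = v0:1,v1:0,v2:inf,v3:8,v4:8,v5:inf
step 3: dist = v0:1,v1:0,v2:inf,v3:8,v4:8,v5:inf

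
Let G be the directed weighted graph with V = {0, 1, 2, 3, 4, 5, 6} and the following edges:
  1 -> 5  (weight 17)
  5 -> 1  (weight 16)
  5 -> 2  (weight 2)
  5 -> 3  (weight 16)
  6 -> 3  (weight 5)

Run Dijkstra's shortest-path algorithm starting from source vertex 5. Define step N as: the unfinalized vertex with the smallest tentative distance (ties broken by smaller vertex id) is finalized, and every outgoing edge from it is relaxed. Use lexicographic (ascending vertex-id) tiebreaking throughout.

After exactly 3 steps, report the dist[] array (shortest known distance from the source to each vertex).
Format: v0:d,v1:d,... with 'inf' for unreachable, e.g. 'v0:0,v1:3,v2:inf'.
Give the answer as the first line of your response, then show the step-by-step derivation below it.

v0:inf,v1:16,v2:2,v3:16,v4:inf,v5:0,v6:inf

step 1: dist = v0:inf,v1:16,v2:2,v3:16,v4:inf,v5:0,v6:inf
step 2: dist = v0:inf,v1:16,v2:2,v3:16,v4:inf,v5:0,v6:inf
step 3: dist = v0:inf,v1:16,v2:2,v3:16,v4:inf,v5:0,v6:inf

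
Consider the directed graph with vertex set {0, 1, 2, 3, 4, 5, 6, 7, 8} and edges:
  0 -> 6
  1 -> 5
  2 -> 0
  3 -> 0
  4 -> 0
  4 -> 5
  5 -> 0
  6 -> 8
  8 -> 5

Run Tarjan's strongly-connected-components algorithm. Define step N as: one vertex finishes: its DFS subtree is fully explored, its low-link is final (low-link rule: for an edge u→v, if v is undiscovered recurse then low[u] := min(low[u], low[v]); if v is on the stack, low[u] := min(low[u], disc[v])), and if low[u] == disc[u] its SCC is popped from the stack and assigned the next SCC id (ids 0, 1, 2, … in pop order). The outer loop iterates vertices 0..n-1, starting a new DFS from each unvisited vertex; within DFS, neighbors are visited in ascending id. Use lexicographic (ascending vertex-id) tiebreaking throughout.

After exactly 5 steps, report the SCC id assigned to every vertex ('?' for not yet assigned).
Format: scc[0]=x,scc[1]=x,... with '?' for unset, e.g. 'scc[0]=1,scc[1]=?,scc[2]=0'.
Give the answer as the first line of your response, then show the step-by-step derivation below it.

scc[0]=0,scc[1]=1,scc[2]=?,scc[3]=?,scc[4]=?,scc[5]=0,scc[6]=0,scc[7]=?,scc[8]=0

step 1: low=(low[0]=0,low[1]=?,low[2]=?,low[3]=?,low[4]=?,low[5]=0,low[6]=1,low[7]=?,low[8]=2); scc=(scc[0]=?,scc[1]=?,scc[2]=?,scc[3]=?,scc[4]=?,scc[5]=?,scc[6]=?,scc[7]=?,scc[8]=?)
step 2: low=(low[0]=0,low[1]=?,low[2]=?,low[3]=?,low[4]=?,low[5]=0,low[6]=1,low[7]=?,low[8]=0); scc=(scc[0]=?,scc[1]=?,scc[2]=?,scc[3]=?,scc[4]=?,scc[5]=?,scc[6]=?,scc[7]=?,scc[8]=?)
step 3: low=(low[0]=0,low[1]=?,low[2]=?,low[3]=?,low[4]=?,low[5]=0,low[6]=0,low[7]=?,low[8]=0); scc=(scc[0]=?,scc[1]=?,scc[2]=?,scc[3]=?,scc[4]=?,scc[5]=?,scc[6]=?,scc[7]=?,scc[8]=?)
step 4: low=(low[0]=0,low[1]=?,low[2]=?,low[3]=?,low[4]=?,low[5]=0,low[6]=0,low[7]=?,low[8]=0); scc=(scc[0]=0,scc[1]=?,scc[2]=?,scc[3]=?,scc[4]=?,scc[5]=0,scc[6]=0,scc[7]=?,scc[8]=0)
step 5: low=(low[0]=0,low[1]=4,low[2]=?,low[3]=?,low[4]=?,low[5]=0,low[6]=0,low[7]=?,low[8]=0); scc=(scc[0]=0,scc[1]=1,scc[2]=?,scc[3]=?,scc[4]=?,scc[5]=0,scc[6]=0,scc[7]=?,scc[8]=0)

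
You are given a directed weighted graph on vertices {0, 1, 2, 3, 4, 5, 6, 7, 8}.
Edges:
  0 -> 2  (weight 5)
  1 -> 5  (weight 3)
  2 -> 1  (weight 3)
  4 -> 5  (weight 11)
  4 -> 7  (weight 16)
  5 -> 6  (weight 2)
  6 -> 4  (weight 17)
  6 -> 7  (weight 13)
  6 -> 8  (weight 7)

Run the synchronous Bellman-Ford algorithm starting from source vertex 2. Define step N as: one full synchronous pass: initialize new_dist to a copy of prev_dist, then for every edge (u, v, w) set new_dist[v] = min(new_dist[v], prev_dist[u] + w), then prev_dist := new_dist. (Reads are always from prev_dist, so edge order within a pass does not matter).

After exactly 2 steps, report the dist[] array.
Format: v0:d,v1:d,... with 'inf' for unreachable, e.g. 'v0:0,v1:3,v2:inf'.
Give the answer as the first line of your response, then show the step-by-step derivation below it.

v0:inf,v1:3,v2:0,v3:inf,v4:inf,v5:6,v6:inf,v7:inf,v8:inf

step 1: dist = v0:inf,v1:3,v2:0,v3:inf,v4:inf,v5:inf,v6:inf,v7:inf,v8:inf
step 2: dist = v0:inf,v1:3,v2:0,v3:inf,v4:inf,v5:6,v6:inf,v7:inf,v8:inf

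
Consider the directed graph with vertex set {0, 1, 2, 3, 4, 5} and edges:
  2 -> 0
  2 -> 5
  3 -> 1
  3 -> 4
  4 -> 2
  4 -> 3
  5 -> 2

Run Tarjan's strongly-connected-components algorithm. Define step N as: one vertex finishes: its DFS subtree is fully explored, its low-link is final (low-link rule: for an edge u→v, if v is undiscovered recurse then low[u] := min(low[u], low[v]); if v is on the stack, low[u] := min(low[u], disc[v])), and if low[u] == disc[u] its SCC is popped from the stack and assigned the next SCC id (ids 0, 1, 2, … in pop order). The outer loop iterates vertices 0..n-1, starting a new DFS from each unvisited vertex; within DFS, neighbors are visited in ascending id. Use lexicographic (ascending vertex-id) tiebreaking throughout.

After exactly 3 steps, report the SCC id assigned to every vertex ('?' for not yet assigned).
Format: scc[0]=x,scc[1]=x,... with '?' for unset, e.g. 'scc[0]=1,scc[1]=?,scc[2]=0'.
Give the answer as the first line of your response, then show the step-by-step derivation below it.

scc[0]=0,scc[1]=1,scc[2]=?,scc[3]=?,scc[4]=?,scc[5]=?

step 1: low=(low[0]=0,low[1]=?,low[2]=?,low[3]=?,low[4]=?,low[5]=?); scc=(scc[0]=0,scc[1]=?,scc[2]=?,scc[3]=?,scc[4]=?,scc[5]=?)
step 2: low=(low[0]=0,low[1]=1,low[2]=?,low[3]=?,low[4]=?,low[5]=?); scc=(scc[0]=0,scc[1]=1,scc[2]=?,scc[3]=?,scc[4]=?,scc[5]=?)
step 3: low=(low[0]=0,low[1]=1,low[2]=2,low[3]=?,low[4]=?,low[5]=2); scc=(scc[0]=0,scc[1]=1,scc[2]=?,scc[3]=?,scc[4]=?,scc[5]=?)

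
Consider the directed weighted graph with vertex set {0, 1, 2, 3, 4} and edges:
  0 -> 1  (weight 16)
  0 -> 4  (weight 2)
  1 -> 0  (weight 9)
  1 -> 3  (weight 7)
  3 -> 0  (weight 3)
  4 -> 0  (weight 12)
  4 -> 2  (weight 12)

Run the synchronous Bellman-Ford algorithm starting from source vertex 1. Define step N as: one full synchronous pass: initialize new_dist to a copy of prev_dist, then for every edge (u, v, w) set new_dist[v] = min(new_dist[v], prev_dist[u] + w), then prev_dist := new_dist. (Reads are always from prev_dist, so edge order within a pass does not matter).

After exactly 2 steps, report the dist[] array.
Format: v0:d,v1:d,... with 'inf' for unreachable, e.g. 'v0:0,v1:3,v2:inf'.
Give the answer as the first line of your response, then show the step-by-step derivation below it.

v0:9,v1:0,v2:inf,v3:7,v4:11

step 1: dist = v0:9,v1:0,v2:inf,v3:7,v4:inf
step 2: dist = v0:9,v1:0,v2:inf,v3:7,v4:11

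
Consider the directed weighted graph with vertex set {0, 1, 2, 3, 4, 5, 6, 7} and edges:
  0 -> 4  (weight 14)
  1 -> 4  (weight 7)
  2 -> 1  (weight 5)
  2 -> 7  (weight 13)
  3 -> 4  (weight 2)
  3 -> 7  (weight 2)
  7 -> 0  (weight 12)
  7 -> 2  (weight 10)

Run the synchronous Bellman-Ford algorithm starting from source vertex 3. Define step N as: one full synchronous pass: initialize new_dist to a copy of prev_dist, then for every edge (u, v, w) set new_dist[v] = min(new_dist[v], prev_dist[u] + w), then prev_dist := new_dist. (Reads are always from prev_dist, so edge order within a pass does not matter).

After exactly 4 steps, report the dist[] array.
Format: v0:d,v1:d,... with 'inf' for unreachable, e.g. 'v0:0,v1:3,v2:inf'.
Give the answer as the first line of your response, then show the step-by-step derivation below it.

v0:14,v1:17,v2:12,v3:0,v4:2,v5:inf,v6:inf,v7:2

step 1: dist = v0:inf,v1:inf,v2:inf,v3:0,v4:2,v5:inf,v6:inf,v7:2
step 2: dist = v0:14,v1:inf,v2:12,v3:0,v4:2,v5:inf,v6:inf,v7:2
step 3: dist = v0:14,v1:17,v2:12,v3:0,v4:2,v5:inf,v6:inf,v7:2
step 4: dist = v0:14,v1:17,v2:12,v3:0,v4:2,v5:inf,v6:inf,v7:2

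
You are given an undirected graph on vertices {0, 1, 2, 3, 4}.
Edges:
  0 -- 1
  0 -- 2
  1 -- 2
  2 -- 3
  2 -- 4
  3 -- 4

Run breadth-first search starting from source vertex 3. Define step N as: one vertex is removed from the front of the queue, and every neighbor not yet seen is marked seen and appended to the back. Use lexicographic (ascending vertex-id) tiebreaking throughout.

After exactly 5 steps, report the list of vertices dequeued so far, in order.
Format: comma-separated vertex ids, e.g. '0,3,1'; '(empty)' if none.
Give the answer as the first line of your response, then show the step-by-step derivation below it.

3,2,4,0,1

step 1: dequeue 3; queue=[2,4]; order=3
step 2: dequeue 2; queue=[4,0,1]; order=3,2
step 3: dequeue 4; queue=[0,1]; order=3,2,4
step 4: dequeue 0; queue=[1]; order=3,2,4,0
step 5: dequeue 1; queue=[(empty)]; order=3,2,4,0,1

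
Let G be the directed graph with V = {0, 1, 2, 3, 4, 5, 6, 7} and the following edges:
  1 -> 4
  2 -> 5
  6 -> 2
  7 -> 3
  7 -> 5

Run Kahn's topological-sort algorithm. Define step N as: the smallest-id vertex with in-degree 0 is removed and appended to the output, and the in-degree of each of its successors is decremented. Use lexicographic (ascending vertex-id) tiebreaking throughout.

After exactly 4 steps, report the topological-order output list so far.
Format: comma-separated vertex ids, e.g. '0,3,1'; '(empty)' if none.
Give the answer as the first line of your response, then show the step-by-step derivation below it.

0,1,4,6

step 1: output 0; order=[0]; indeg=(0,0,1,1,1,2,0,0)
step 2: output 1; order=[0,1]; indeg=(0,0,1,1,0,2,0,0)
step 3: output 4; order=[0,1,4]; indeg=(0,0,1,1,0,2,0,0)
step 4: output 6; order=[0,1,4,6]; indeg=(0,0,0,1,0,2,0,0)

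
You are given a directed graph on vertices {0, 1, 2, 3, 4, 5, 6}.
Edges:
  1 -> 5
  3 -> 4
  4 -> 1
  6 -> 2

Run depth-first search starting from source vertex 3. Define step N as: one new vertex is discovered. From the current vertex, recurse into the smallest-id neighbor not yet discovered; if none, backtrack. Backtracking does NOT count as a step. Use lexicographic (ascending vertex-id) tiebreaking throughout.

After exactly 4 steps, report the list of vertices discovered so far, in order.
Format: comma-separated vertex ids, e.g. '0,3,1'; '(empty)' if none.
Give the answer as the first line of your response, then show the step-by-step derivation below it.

3,4,1,5

step 1: discover 3; path=3; order=3
step 2: discover 4; path=3>4; order=3,4
step 3: discover 1; path=3>4>1; order=3,4,1
step 4: discover 5; path=3>4>1>5; order=3,4,1,5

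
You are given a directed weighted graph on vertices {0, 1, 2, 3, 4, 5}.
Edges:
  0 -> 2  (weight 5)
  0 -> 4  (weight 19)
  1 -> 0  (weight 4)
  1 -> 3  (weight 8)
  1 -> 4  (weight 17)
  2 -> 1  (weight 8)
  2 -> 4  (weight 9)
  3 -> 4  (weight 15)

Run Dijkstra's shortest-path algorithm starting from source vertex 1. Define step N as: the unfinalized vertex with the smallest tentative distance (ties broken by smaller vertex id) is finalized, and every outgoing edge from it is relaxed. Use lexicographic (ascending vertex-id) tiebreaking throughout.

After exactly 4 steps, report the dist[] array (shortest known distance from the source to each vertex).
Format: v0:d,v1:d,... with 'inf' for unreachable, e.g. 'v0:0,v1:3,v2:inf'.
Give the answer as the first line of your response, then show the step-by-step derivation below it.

v0:4,v1:0,v2:9,v3:8,v4:17,v5:inf

step 1: dist = v0:4,v1:0,v2:inf,v3:8,v4:17,v5:inf
step 2: dist = v0:4,v1:0,v2:9,v3:8,v4:17,v5:inf
step 3: dist = v0:4,v1:0,v2:9,v3:8,v4:17,v5:inf
step 4: dist = v0:4,v1:0,v2:9,v3:8,v4:17,v5:inf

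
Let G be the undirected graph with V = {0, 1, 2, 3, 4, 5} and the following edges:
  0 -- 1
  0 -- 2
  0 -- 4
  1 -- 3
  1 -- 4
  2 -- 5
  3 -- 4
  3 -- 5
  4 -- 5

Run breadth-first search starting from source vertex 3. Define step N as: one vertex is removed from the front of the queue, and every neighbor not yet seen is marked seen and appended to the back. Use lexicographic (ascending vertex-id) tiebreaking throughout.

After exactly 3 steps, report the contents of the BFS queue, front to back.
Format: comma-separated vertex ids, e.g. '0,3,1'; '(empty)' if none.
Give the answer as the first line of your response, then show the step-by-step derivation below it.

5,0

step 1: dequeue 3; queue=[1,4,5]; order=3
step 2: dequeue 1; queue=[4,5,0]; order=3,1
step 3: dequeue 4; queue=[5,0]; order=3,1,4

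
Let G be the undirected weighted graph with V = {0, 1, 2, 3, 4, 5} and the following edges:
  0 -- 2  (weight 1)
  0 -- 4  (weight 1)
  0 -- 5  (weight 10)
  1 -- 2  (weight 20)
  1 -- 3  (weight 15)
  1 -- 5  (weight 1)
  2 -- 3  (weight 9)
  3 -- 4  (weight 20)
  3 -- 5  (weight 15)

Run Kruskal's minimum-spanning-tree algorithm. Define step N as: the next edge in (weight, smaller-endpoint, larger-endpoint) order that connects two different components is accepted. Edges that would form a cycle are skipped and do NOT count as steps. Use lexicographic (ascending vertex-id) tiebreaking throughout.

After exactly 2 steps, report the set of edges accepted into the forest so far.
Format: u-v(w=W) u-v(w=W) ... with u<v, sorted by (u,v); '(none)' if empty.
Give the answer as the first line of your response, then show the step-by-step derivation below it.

0-2(w=1) 0-4(w=1)

step 1: add edge 0-2 (w=1); MST = {0-2(w=1)}
step 2: add edge 0-4 (w=1); MST = {0-2(w=1) 0-4(w=1)}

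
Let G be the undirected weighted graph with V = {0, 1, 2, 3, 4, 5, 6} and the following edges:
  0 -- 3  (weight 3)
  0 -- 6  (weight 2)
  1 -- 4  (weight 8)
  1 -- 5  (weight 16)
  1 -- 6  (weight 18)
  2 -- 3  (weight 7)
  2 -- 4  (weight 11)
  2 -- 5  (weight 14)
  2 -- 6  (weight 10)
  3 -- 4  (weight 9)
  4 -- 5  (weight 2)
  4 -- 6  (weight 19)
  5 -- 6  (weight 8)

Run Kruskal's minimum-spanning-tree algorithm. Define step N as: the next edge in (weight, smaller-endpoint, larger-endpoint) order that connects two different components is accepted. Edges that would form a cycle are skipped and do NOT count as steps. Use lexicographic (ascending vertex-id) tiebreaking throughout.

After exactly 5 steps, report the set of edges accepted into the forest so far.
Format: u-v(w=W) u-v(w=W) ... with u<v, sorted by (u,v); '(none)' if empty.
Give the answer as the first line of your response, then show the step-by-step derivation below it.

0-3(w=3) 0-6(w=2) 1-4(w=8) 2-3(w=7) 4-5(w=2)

step 1: add edge 0-6 (w=2); MST = {0-6(w=2)}
step 2: add edge 4-5 (w=2); MST = {0-6(w=2) 4-5(w=2)}
step 3: add edge 0-3 (w=3); MST = {0-3(w=3) 0-6(w=2) 4-5(w=2)}
step 4: add edge 2-3 (w=7); MST = {0-3(w=3) 0-6(w=2) 2-3(w=7) 4-5(w=2)}
step 5: add edge 1-4 (w=8); MST = {0-3(w=3) 0-6(w=2) 1-4(w=8) 2-3(w=7) 4-5(w=2)}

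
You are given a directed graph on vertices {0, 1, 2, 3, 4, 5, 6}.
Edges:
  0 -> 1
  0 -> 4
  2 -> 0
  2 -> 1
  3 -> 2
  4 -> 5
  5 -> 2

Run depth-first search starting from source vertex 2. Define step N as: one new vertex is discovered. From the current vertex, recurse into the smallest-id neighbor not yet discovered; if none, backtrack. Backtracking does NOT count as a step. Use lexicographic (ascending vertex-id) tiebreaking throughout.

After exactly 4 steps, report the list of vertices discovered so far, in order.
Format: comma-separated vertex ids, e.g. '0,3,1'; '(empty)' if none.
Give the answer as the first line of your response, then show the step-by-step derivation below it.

2,0,1,4

step 1: discover 2; path=2; order=2
step 2: discover 0; path=2>0; order=2,0
step 3: discover 1; path=2>0>1; order=2,0,1
step 4: discover 4; path=2>0>4; order=2,0,1,4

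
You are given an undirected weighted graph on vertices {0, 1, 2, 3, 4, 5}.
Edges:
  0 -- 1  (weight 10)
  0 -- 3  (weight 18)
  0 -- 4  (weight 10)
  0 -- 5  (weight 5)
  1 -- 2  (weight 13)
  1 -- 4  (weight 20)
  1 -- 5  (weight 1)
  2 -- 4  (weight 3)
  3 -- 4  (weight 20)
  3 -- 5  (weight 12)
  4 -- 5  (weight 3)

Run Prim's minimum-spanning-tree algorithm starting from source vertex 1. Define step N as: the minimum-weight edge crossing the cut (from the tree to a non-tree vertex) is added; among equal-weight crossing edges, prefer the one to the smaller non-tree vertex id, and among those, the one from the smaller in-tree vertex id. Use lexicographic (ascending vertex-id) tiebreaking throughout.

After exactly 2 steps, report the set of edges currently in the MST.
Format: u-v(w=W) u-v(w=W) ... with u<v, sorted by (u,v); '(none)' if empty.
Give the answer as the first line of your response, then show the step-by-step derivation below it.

1-5(w=1) 4-5(w=3)

step 1: add edge 1-5 (w=1); MST = {1-5(w=1)}
step 2: add edge 4-5 (w=3); MST = {1-5(w=1) 4-5(w=3)}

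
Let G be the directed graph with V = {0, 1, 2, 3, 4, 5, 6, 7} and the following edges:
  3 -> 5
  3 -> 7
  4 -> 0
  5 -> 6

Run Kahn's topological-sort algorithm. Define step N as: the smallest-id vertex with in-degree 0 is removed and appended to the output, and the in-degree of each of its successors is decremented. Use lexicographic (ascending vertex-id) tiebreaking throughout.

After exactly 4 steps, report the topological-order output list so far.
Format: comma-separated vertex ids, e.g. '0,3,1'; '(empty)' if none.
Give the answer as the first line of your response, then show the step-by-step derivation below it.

1,2,3,4

step 1: output 1; order=[1]; indeg=(1,0,0,0,0,1,1,1)
step 2: output 2; order=[1,2]; indeg=(1,0,0,0,0,1,1,1)
step 3: output 3; order=[1,2,3]; indeg=(1,0,0,0,0,0,1,0)
step 4: output 4; order=[1,2,3,4]; indeg=(0,0,0,0,0,0,1,0)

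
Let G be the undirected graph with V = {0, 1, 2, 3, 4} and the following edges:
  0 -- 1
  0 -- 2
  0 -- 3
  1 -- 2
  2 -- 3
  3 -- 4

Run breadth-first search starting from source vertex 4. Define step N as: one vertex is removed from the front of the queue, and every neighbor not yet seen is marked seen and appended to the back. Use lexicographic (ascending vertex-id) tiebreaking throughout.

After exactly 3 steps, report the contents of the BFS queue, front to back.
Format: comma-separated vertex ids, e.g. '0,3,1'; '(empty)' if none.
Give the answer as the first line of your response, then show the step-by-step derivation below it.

2,1

step 1: dequeue 4; queue=[3]; order=4
step 2: dequeue 3; queue=[0,2]; order=4,3
step 3: dequeue 0; queue=[2,1]; order=4,3,0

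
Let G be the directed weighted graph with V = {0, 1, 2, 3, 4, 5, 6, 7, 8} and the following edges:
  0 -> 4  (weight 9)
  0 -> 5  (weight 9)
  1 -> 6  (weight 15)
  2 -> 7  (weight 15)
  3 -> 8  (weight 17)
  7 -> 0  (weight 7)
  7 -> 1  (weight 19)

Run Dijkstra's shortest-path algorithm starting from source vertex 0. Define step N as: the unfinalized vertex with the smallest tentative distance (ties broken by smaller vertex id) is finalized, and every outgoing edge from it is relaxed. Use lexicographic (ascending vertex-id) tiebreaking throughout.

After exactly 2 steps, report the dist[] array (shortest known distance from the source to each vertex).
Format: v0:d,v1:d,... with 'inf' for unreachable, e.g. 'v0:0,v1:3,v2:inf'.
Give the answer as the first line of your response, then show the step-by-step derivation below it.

v0:0,v1:inf,v2:inf,v3:inf,v4:9,v5:9,v6:inf,v7:inf,v8:inf

step 1: dist = v0:0,v1:inf,v2:inf,v3:inf,v4:9,v5:9,v6:inf,v7:inf,v8:inf
step 2: dist = v0:0,v1:inf,v2:inf,v3:inf,v4:9,v5:9,v6:inf,v7:inf,v8:inf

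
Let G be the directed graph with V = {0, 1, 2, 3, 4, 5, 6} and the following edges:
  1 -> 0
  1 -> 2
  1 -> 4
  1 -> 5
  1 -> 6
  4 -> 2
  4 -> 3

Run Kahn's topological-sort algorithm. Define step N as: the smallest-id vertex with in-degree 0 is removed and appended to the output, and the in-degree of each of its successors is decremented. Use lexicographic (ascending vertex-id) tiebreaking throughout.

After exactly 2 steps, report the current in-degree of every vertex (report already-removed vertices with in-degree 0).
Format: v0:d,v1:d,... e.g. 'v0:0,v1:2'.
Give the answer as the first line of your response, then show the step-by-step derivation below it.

v0:0,v1:0,v2:1,v3:1,v4:0,v5:0,v6:0

step 1: output 1; order=[1]; indeg=(0,0,1,1,0,0,0)
step 2: output 0; order=[1,0]; indeg=(0,0,1,1,0,0,0)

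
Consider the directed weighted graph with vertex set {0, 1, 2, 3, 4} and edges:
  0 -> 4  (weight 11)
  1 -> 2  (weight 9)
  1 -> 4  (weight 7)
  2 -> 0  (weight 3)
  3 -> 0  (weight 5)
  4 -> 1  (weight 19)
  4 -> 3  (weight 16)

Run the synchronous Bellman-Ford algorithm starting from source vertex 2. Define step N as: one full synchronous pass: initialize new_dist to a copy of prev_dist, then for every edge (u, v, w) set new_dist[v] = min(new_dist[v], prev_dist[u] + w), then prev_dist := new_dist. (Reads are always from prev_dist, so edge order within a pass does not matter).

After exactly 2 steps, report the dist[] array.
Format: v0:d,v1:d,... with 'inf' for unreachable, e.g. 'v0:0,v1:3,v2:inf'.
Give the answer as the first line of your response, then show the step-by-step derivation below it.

v0:3,v1:inf,v2:0,v3:inf,v4:14

step 1: dist = v0:3,v1:inf,v2:0,v3:inf,v4:inf
step 2: dist = v0:3,v1:inf,v2:0,v3:inf,v4:14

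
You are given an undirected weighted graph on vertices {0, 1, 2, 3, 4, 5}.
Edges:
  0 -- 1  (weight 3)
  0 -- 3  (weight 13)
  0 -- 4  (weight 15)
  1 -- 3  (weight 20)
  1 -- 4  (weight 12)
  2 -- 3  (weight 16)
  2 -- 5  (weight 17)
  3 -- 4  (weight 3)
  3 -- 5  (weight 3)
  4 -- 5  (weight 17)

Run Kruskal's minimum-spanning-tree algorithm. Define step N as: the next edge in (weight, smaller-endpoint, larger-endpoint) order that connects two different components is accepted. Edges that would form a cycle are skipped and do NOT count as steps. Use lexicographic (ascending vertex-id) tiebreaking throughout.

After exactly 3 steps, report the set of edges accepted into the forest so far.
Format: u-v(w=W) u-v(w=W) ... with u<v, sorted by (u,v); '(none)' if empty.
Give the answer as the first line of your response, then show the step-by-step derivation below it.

0-1(w=3) 3-4(w=3) 3-5(w=3)

step 1: add edge 0-1 (w=3); MST = {0-1(w=3)}
step 2: add edge 3-4 (w=3); MST = {0-1(w=3) 3-4(w=3)}
step 3: add edge 3-5 (w=3); MST = {0-1(w=3) 3-4(w=3) 3-5(w=3)}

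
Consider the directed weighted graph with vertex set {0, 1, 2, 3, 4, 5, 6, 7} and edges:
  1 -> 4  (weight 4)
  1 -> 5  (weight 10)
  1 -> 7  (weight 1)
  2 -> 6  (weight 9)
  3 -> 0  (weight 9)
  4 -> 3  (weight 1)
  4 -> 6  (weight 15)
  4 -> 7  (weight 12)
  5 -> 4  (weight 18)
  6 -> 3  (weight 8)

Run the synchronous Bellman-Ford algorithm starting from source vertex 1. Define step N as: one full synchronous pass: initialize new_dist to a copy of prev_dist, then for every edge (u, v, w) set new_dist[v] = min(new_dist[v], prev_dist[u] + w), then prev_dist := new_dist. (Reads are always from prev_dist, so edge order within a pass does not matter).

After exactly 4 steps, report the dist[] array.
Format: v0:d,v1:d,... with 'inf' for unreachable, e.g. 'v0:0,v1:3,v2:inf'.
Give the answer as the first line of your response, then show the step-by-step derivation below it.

v0:14,v1:0,v2:inf,v3:5,v4:4,v5:10,v6:19,v7:1

step 1: dist = v0:inf,v1:0,v2:inf,v3:inf,v4:4,v5:10,v6:inf,v7:1
step 2: dist = v0:inf,v1:0,v2:inf,v3:5,v4:4,v5:10,v6:19,v7:1
step 3: dist = v0:14,v1:0,v2:inf,v3:5,v4:4,v5:10,v6:19,v7:1
step 4: dist = v0:14,v1:0,v2:inf,v3:5,v4:4,v5:10,v6:19,v7:1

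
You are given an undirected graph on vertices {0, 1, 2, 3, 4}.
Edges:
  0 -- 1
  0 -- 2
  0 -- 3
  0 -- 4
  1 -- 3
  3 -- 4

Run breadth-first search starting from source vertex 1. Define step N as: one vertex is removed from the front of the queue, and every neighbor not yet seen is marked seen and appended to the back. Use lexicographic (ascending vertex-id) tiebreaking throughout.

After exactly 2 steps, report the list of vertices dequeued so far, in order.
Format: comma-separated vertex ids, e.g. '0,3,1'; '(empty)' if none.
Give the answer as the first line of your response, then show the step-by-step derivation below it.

1,0

step 1: dequeue 1; queue=[0,3]; order=1
step 2: dequeue 0; queue=[3,2,4]; order=1,0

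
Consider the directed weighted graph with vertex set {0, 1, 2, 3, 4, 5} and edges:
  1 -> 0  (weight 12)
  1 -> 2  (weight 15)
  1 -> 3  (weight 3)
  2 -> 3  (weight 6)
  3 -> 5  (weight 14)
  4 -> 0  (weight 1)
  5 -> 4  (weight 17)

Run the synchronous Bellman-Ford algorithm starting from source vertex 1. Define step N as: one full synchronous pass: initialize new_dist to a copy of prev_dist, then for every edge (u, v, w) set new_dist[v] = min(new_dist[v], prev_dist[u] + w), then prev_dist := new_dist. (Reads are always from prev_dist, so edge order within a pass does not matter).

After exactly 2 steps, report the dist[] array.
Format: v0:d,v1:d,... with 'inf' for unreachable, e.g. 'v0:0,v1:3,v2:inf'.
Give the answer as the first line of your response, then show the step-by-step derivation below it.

v0:12,v1:0,v2:15,v3:3,v4:inf,v5:17

step 1: dist = v0:12,v1:0,v2:15,v3:3,v4:inf,v5:inf
step 2: dist = v0:12,v1:0,v2:15,v3:3,v4:inf,v5:17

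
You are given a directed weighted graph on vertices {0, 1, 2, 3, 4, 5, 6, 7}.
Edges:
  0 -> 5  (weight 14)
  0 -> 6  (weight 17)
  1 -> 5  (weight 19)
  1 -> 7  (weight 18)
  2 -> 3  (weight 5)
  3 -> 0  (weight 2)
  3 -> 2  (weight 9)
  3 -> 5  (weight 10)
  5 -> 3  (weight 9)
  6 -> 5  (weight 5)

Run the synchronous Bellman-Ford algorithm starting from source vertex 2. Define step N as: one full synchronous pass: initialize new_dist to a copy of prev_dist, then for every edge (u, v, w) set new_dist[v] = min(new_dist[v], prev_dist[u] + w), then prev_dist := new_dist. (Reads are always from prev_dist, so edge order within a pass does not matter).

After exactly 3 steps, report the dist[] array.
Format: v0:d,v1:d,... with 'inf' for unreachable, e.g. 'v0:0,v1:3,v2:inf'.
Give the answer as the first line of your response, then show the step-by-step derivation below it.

v0:7,v1:inf,v2:0,v3:5,v4:inf,v5:15,v6:24,v7:inf

step 1: dist = v0:inf,v1:inf,v2:0,v3:5,v4:inf,v5:inf,v6:inf,v7:inf
step 2: dist = v0:7,v1:inf,v2:0,v3:5,v4:inf,v5:15,v6:inf,v7:inf
step 3: dist = v0:7,v1:inf,v2:0,v3:5,v4:inf,v5:15,v6:24,v7:inf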